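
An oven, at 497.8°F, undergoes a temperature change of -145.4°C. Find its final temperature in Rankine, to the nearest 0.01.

Initial temperature in Celsius: (497.8 - 32) × 5/9 = 258.7778°C.
Final Celsius temperature: 258.7778 - 145.4000 = 113.3778°C.
In Rankine: 113.3778 × 1.8 + 491.67 = 695.75°R.

695.75°R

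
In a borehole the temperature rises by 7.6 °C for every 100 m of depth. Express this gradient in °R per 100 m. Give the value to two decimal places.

13.68 °R/100 m

Since only a temperature interval is involved, the additive offset between the scales drops out.
A change of 1°C is a change of 1.8°R, so 7.6 × 1.8 = 13.68.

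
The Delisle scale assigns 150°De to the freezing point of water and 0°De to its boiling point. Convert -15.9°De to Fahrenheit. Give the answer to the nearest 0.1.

Linear interpolation between the fixed points: C = (-15.9 - 150) × 100 / (0 - 150) = 110.6000°C.
Then 110.6000 × 1.8 + 32 = 231.1°F.

231.1°F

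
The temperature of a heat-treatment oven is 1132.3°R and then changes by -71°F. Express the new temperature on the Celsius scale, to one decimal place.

316.5°C

Initial temperature in Celsius: (1132.3 - 491.67) × 5/9 = 355.9056°C.
The 71°F change is an interval, so only the factor 5/9 applies: -71 × 5/9 = -39.4444°C.
Final Celsius temperature: 355.9056 - 39.4444 = 316.4611°C.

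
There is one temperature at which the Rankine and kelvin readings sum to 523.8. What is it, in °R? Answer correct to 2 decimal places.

Let R be the Rankine reading. The kelvin reading is K = 5/9·R.
Require R + K = 523.8: (14/9)·R = 523.8.
R = (523.8) / (14/9) = 336.73.

336.73°R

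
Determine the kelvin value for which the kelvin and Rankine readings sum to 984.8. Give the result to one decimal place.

Let K be the kelvin reading. The Rankine reading is R = 1.8·K.
Require K + R = 984.8: (2.8)·K = 984.8.
K = (984.8) / (2.8) = 351.7.

351.7 K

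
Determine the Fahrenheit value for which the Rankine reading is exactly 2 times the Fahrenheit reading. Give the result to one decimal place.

459.7°F

Let F be the Fahrenheit reading. The Rankine reading is R = 1·F + 459.67.
Require R = 2·F: 1·F + 459.67 = 2·F.
(-1)·F = -459.67  ⇒  F = 459.7.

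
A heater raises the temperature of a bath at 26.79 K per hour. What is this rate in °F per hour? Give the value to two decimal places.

Since only a temperature interval is involved, the additive offset between the scales drops out.
A change of 1 K is a change of 1.8°F, so 26.79 × 1.8 = 48.22.

48.22 °F/hour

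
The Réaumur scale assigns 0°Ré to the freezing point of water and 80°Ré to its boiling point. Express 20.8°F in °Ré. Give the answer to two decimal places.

-4.98°Ré

First in Celsius: (20.8 - 32) × 5/9 = -6.2222°C.
Linearly onto the Réaumur scale: 0 + (-6.2222 / 100) × (80 - 0) = -4.98°Ré.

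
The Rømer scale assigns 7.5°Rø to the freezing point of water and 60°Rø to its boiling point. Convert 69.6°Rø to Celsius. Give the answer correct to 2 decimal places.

Linear interpolation between the fixed points: C = (69.6 - 7.5) × 100 / (60 - 7.5) = 118.2857°C.

118.29°C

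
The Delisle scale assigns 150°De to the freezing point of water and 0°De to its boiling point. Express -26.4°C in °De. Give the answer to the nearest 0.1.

Linearly onto the Delisle scale: 150 + (-26.4000 / 100) × (0 - 150) = 189.6°De.

189.6°De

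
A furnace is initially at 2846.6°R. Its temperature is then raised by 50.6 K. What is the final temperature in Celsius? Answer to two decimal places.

Initial temperature in Celsius: (2846.6 - 491.67) × 5/9 = 1308.2944°C.
The 50.6 K change is an interval; Kelvin and Celsius degrees are the same size, so ΔC = +50.6°C.
Final Celsius temperature: 1308.2944 + 50.6000 = 1358.8944°C.

1358.89°C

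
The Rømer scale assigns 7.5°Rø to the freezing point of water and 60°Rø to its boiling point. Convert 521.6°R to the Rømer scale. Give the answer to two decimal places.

16.23°Rø

First in Celsius: (521.6 - 491.67) × 5/9 = 16.6278°C.
Linearly onto the Rømer scale: 7.5 + (16.6278 / 100) × (60 - 7.5) = 16.23°Rø.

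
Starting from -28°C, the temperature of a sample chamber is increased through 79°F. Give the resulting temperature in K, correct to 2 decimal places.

289.04 K

The 79°F change is an interval, so only the factor 5/9 applies: +79 × 5/9 = +43.8889°C.
Final Celsius temperature: -28.0000 + 43.8889 = 15.8889°C.
In kelvin: 15.8889 + 273.15 = 289.04 K.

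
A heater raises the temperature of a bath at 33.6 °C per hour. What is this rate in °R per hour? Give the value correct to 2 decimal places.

Since only a temperature interval is involved, the additive offset between the scales drops out.
A change of 1°C is a change of 1.8°R, so 33.6 × 1.8 = 60.48.

60.48 °R/hour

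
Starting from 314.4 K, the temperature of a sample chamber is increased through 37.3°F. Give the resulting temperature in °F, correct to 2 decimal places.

143.55°F

Initial temperature in Celsius: 314.4 - 273.15 = 41.2500°C.
The 37.3°F change is an interval, so only the factor 5/9 applies: +37.3 × 5/9 = +20.7222°C.
Final Celsius temperature: 41.2500 + 20.7222 = 61.9722°C.
In Fahrenheit: 61.9722 × 1.8 + 32 = 143.55°F.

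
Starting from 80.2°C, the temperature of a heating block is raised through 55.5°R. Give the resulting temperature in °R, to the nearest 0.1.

691.5°R

The 55.5°R change is an interval, so only the factor 5/9 applies: +55.5 × 5/9 = +30.8333°C.
Final Celsius temperature: 80.2000 + 30.8333 = 111.0333°C.
In Rankine: 111.0333 × 1.8 + 491.67 = 691.5°R.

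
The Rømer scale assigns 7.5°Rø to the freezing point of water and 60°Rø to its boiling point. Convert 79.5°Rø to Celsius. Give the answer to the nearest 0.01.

137.14°C

Linear interpolation between the fixed points: C = (79.5 - 7.5) × 100 / (60 - 7.5) = 137.1429°C.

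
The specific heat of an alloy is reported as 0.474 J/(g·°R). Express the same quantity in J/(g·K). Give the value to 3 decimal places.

The quantity depends on a temperature interval, so only the ratio of degree sizes applies; the offset between the scales is irrelevant.
A change of 1 K is a change of 1.8°R, so per K the value is 0.474 × 1.8 = 0.853.

0.853 J/(g·K)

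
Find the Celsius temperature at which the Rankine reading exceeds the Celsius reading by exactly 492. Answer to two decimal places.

Let C be the Celsius reading. The Rankine reading is R = 1.8·C + 491.67.
Require R - C = 492: (0.8)·C + 491.67 = 492.
C = (492 - 491.67) / (0.8) = 0.41.

0.41°C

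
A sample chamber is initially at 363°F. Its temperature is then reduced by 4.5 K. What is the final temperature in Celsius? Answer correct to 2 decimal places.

179.39°C

Initial temperature in Celsius: (363 - 32) × 5/9 = 183.8889°C.
The 4.5 K change is an interval; Kelvin and Celsius degrees are the same size, so ΔC = -4.5°C.
Final Celsius temperature: 183.8889 - 4.5000 = 179.3889°C.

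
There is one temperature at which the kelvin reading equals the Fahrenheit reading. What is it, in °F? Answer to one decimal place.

Let F be the Fahrenheit reading. The kelvin reading is K = 5/9·F + 255.372.
Set K = F: 5/9·F + 255.372 = F.
(-4/9)·F = -255.372  ⇒  F = 574.6.

574.6°F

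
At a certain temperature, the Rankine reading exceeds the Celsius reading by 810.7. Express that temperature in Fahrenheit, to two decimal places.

749.82°F

Let x be the Celsius reading; then the Rankine reading is 1.8·x + 491.67.
(1.8·x + 491.67) - x = 810.7  ⇒  (0.8)·x = 319.03  ⇒  x = 398.7875°C.
In Fahrenheit: 398.7875 × 1.8 + 32 = 749.82°F.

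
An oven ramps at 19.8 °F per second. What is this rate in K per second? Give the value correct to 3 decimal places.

11.000 K/second

Since only a temperature interval is involved, the additive offset between the scales drops out.
A change of 1°F is a change of 5/9 K, so 19.8 × 5/9 = 11.000.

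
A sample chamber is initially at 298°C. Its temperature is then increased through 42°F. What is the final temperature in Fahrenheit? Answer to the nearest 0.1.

The 42°F change is an interval, so only the factor 5/9 applies: +42 × 5/9 = +23.3333°C.
Final Celsius temperature: 298.0000 + 23.3333 = 321.3333°C.
In Fahrenheit: 321.3333 × 1.8 + 32 = 610.4°F.

610.4°F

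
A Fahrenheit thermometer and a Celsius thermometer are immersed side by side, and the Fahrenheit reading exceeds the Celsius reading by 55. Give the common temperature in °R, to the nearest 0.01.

Let x be the Fahrenheit reading; then the Celsius reading is 5/9·x - 17.7778.
(5/9·x - 17.7778) - x = -55  ⇒  (-4/9)·x = -37.2222  ⇒  x = 83.7500°F.
In Celsius: (83.75 - 32) × 5/9 = 28.7500°C.
In Rankine: 28.7500 × 1.8 + 491.67 = 543.42°R.

543.42°R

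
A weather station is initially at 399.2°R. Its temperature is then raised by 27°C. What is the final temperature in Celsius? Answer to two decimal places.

-24.37°C

Initial temperature in Celsius: (399.2 - 491.67) × 5/9 = -51.3722°C.
Final Celsius temperature: -51.3722 + 27.0000 = -24.3722°C.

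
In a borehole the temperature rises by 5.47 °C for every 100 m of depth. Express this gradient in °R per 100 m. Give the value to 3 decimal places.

9.846 °R/100 m

Since only a temperature interval is involved, the additive offset between the scales drops out.
A change of 1°C is a change of 1.8°R, so 5.47 × 1.8 = 9.846.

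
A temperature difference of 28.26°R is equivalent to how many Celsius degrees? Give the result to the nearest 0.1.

An interval of 1°R corresponds to 5/9°C.
28.26 × 5/9 = 15.7.

15.7°C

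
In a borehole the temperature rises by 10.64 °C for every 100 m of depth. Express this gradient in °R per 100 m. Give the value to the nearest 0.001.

19.152 °R/100 m

Since only a temperature interval is involved, the additive offset between the scales drops out.
A change of 1°C is a change of 1.8°R, so 10.64 × 1.8 = 19.152.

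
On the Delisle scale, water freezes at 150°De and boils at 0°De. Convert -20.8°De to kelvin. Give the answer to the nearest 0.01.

Linear interpolation between the fixed points: C = (-20.8 - 150) × 100 / (0 - 150) = 113.8667°C.
Then 113.8667 + 273.15 = 387.02 K.

387.02 K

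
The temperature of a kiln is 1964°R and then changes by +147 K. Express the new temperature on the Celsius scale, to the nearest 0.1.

Initial temperature in Celsius: (1964 - 491.67) × 5/9 = 817.9611°C.
The 147 K change is an interval; Kelvin and Celsius degrees are the same size, so ΔC = +147°C.
Final Celsius temperature: 817.9611 + 147.0000 = 964.9611°C.

965.0°C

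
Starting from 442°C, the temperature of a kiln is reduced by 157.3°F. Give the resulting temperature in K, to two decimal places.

The 157.3°F change is an interval, so only the factor 5/9 applies: -157.3 × 5/9 = -87.3889°C.
Final Celsius temperature: 442.0000 - 87.3889 = 354.6111°C.
In kelvin: 354.6111 + 273.15 = 627.76 K.

627.76 K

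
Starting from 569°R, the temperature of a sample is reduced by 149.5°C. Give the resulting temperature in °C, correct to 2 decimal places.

Initial temperature in Celsius: (569 - 491.67) × 5/9 = 42.9611°C.
Final Celsius temperature: 42.9611 - 149.5000 = -106.5389°C.

-106.54°C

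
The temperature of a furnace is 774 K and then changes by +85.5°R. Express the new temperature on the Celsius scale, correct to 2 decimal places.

548.35°C

Initial temperature in Celsius: 774 - 273.15 = 500.8500°C.
The 85.5°R change is an interval, so only the factor 5/9 applies: +85.5 × 5/9 = +47.5000°C.
Final Celsius temperature: 500.8500 + 47.5000 = 548.3500°C.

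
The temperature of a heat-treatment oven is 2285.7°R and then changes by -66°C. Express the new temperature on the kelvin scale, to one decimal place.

Initial temperature in Celsius: (2285.7 - 491.67) × 5/9 = 996.6833°C.
Final Celsius temperature: 996.6833 - 66.0000 = 930.6833°C.
In kelvin: 930.6833 + 273.15 = 1203.8 K.

1203.8 K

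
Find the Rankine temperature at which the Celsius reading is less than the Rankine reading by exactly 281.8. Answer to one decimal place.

Let R be the Rankine reading. The Celsius reading is C = 5/9·R - 273.15.
Require C - R = -281.8: (-4/9)·R - 273.15 = -281.8.
R = (-281.8 + 273.15) / (-4/9) = 19.5.

19.5°R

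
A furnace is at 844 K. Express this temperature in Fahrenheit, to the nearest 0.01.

1059.53°F

In Celsius: 844 - 273.15 = 570.8500°C.
In Fahrenheit: 570.8500 × 1.8 + 32 = 1059.53°F.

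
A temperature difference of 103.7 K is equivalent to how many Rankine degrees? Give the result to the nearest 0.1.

186.7°R

An interval of 1 K corresponds to 1.8°R.
103.7 × 1.8 = 186.7.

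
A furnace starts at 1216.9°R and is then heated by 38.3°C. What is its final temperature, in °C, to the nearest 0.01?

Initial temperature in Celsius: (1216.9 - 491.67) × 5/9 = 402.9056°C.
Final Celsius temperature: 402.9056 + 38.3000 = 441.2056°C.

441.21°C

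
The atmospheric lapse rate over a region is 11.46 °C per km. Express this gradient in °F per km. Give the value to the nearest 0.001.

20.628 °F/km

The quantity depends on a temperature interval, so only the ratio of degree sizes applies; the offset between the scales is irrelevant.
A change of 1°C is a change of 1.8°F, so 11.46 × 1.8 = 20.628.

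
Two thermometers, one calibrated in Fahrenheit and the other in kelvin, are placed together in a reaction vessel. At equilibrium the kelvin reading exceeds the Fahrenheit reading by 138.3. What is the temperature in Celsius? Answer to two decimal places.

Let x be the Fahrenheit reading; then the kelvin reading is 5/9·x + 255.372.
(5/9·x + 255.372) - x = 138.3  ⇒  (-4/9)·x = -117.072  ⇒  x = 263.4125°F.
In Celsius: (263.4125 - 32) × 5/9 = 128.56°C.

128.56°C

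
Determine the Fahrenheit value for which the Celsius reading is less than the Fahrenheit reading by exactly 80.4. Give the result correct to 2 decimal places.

Let F be the Fahrenheit reading. The Celsius reading is C = 5/9·F - 17.7778.
Require C - F = -80.4: (-4/9)·F - 17.7778 = -80.4.
F = (-80.4 + 17.7778) / (-4/9) = 140.90.

140.90°F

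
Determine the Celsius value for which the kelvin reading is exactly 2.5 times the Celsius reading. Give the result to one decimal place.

182.1°C

Let C be the Celsius reading. The kelvin reading is K = 1·C + 273.15.
Require K = 2.5·C: 1·C + 273.15 = 2.5·C.
(-1.5)·C = -273.15  ⇒  C = 182.1.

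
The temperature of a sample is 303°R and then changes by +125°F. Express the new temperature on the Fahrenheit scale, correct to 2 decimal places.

Initial temperature in Celsius: (303 - 491.67) × 5/9 = -104.8167°C.
The 125°F change is an interval, so only the factor 5/9 applies: +125 × 5/9 = +69.4444°C.
Final Celsius temperature: -104.8167 + 69.4444 = -35.3722°C.
In Fahrenheit: -35.3722 × 1.8 + 32 = -31.67°F.

-31.67°F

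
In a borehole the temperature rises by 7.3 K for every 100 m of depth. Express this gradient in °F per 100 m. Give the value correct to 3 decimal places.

Since only a temperature interval is involved, the additive offset between the scales drops out.
A change of 1 K is a change of 1.8°F, so 7.3 × 1.8 = 13.140.

13.140 °F/100 m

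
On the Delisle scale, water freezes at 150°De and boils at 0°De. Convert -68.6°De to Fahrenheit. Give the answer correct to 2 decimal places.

294.32°F

Linear interpolation between the fixed points: C = (-68.6 - 150) × 100 / (0 - 150) = 145.7333°C.
Then 145.7333 × 1.8 + 32 = 294.32°F.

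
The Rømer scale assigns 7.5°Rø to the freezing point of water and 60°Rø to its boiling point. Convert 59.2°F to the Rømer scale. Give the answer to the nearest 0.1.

First in Celsius: (59.2 - 32) × 5/9 = 15.1111°C.
Linearly onto the Rømer scale: 7.5 + (15.1111 / 100) × (60 - 7.5) = 15.4°Rø.

15.4°Rø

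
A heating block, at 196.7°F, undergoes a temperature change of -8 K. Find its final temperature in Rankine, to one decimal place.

Initial temperature in Celsius: (196.7 - 32) × 5/9 = 91.5000°C.
The 8 K change is an interval; Kelvin and Celsius degrees are the same size, so ΔC = -8°C.
Final Celsius temperature: 91.5000 - 8.0000 = 83.5000°C.
In Rankine: 83.5000 × 1.8 + 491.67 = 642.0°R.

642.0°R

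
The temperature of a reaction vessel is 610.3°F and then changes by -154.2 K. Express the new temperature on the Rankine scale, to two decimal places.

Initial temperature in Celsius: (610.3 - 32) × 5/9 = 321.2778°C.
The 154.2 K change is an interval; Kelvin and Celsius degrees are the same size, so ΔC = -154.2°C.
Final Celsius temperature: 321.2778 - 154.2000 = 167.0778°C.
In Rankine: 167.0778 × 1.8 + 491.67 = 792.41°R.

792.41°R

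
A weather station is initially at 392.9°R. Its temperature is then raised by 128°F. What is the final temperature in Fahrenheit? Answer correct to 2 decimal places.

61.23°F

Initial temperature in Celsius: (392.9 - 491.67) × 5/9 = -54.8722°C.
The 128°F change is an interval, so only the factor 5/9 applies: +128 × 5/9 = +71.1111°C.
Final Celsius temperature: -54.8722 + 71.1111 = 16.2389°C.
In Fahrenheit: 16.2389 × 1.8 + 32 = 61.23°F.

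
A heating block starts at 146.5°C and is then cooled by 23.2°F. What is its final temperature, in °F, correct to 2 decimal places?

The 23.2°F change is an interval, so only the factor 5/9 applies: -23.2 × 5/9 = -12.8889°C.
Final Celsius temperature: 146.5000 - 12.8889 = 133.6111°C.
In Fahrenheit: 133.6111 × 1.8 + 32 = 272.50°F.

272.50°F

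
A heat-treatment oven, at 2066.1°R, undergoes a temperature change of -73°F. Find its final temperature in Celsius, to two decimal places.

834.13°C

Initial temperature in Celsius: (2066.1 - 491.67) × 5/9 = 874.6833°C.
The 73°F change is an interval, so only the factor 5/9 applies: -73 × 5/9 = -40.5556°C.
Final Celsius temperature: 874.6833 - 40.5556 = 834.1278°C.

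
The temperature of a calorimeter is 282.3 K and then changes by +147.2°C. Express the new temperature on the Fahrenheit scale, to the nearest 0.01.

313.43°F

Initial temperature in Celsius: 282.3 - 273.15 = 9.1500°C.
Final Celsius temperature: 9.1500 + 147.2000 = 156.3500°C.
In Fahrenheit: 156.3500 × 1.8 + 32 = 313.43°F.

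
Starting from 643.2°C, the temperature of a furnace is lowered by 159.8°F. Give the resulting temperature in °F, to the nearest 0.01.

1029.96°F

The 159.8°F change is an interval, so only the factor 5/9 applies: -159.8 × 5/9 = -88.7778°C.
Final Celsius temperature: 643.2000 - 88.7778 = 554.4222°C.
In Fahrenheit: 554.4222 × 1.8 + 32 = 1029.96°F.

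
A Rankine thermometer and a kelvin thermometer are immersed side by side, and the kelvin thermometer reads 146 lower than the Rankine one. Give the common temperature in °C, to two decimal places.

-90.65°C

Let x be the Rankine reading; then the kelvin reading is 5/9·x.
(5/9·x) - x = -146  ⇒  (-4/9)·x = -146  ⇒  x = 328.5000°R.
In Celsius: (328.5 - 491.67) × 5/9 = -90.65°C.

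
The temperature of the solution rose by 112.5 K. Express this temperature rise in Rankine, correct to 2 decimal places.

202.50°R

An interval of 1 K corresponds to 1.8°R.
112.5 × 1.8 = 202.50.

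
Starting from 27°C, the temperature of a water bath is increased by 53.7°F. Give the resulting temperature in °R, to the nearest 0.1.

The 53.7°F change is an interval, so only the factor 5/9 applies: +53.7 × 5/9 = +29.8333°C.
Final Celsius temperature: 27.0000 + 29.8333 = 56.8333°C.
In Rankine: 56.8333 × 1.8 + 491.67 = 594.0°R.

594.0°R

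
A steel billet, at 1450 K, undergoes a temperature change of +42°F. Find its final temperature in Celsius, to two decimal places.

Initial temperature in Celsius: 1450 - 273.15 = 1176.8500°C.
The 42°F change is an interval, so only the factor 5/9 applies: +42 × 5/9 = +23.3333°C.
Final Celsius temperature: 1176.8500 + 23.3333 = 1200.1833°C.

1200.18°C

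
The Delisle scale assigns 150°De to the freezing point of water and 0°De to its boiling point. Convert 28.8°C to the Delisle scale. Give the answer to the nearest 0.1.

106.8°De

Linearly onto the Delisle scale: 150 + (28.8000 / 100) × (0 - 150) = 106.8°De.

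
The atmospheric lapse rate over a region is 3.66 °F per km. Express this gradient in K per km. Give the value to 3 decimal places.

2.033 K/km

The quantity depends on a temperature interval, so only the ratio of degree sizes applies; the offset between the scales is irrelevant.
A change of 1°F is a change of 5/9 K, so 3.66 × 5/9 = 2.033.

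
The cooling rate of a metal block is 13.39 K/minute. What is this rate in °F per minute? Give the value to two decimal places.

Since only a temperature interval is involved, the additive offset between the scales drops out.
A change of 1 K is a change of 1.8°F, so 13.39 × 1.8 = 24.10.

24.10 °F/minute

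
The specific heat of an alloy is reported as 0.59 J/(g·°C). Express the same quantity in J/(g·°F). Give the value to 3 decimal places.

0.328 J/(g·°F)

The quantity depends on a temperature interval, so only the ratio of degree sizes applies; the offset between the scales is irrelevant.
A change of 1°F is a change of 5/9°C, so per °F the value is 0.59 × 5/9 = 0.328.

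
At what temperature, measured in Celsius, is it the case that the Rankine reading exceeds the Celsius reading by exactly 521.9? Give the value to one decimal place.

Let C be the Celsius reading. The Rankine reading is R = 1.8·C + 491.67.
Require R - C = 521.9: (0.8)·C + 491.67 = 521.9.
C = (521.9 - 491.67) / (0.8) = 37.8.

37.8°C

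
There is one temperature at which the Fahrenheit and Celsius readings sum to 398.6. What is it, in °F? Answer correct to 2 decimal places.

Let F be the Fahrenheit reading. The Celsius reading is C = 5/9·F - 17.7778.
Require F + C = 398.6: (14/9)·F - 17.7778 = 398.6.
F = (398.6 + 17.7778) / (14/9) = 267.67.

267.67°F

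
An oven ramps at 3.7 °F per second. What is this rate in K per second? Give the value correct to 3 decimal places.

2.056 K/second

Since only a temperature interval is involved, the additive offset between the scales drops out.
A change of 1°F is a change of 5/9 K, so 3.7 × 5/9 = 2.056.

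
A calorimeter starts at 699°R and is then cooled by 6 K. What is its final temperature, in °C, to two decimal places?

109.18°C

Initial temperature in Celsius: (699 - 491.67) × 5/9 = 115.1833°C.
The 6 K change is an interval; Kelvin and Celsius degrees are the same size, so ΔC = -6°C.
Final Celsius temperature: 115.1833 - 6.0000 = 109.1833°C.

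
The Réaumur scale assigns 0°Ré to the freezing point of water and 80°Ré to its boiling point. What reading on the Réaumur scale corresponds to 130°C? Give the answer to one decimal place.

104.0°Ré

Linearly onto the Réaumur scale: 0 + (130.0000 / 100) × (80 - 0) = 104.0°Ré.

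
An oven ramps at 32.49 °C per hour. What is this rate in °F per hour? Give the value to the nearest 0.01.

Since only a temperature interval is involved, the additive offset between the scales drops out.
A change of 1°C is a change of 1.8°F, so 32.49 × 1.8 = 58.48.

58.48 °F/hour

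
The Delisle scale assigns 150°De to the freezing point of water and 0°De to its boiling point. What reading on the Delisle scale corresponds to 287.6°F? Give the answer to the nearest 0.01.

-63.00°De

First in Celsius: (287.6 - 32) × 5/9 = 142.0000°C.
Linearly onto the Delisle scale: 150 + (142.0000 / 100) × (0 - 150) = -63.00°De.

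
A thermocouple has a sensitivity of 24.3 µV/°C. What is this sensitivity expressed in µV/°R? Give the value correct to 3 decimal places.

Since only a temperature interval is involved, the additive offset between the scales drops out.
A change of 1°R is a change of 5/9°C, so per °R the value is 24.3 × 5/9 = 13.500.

13.500 µV/°R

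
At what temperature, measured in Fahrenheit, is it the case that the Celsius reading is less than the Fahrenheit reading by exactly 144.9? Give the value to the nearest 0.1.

286.0°F

Let F be the Fahrenheit reading. The Celsius reading is C = 5/9·F - 17.7778.
Require C - F = -144.9: (-4/9)·F - 17.7778 = -144.9.
F = (-144.9 + 17.7778) / (-4/9) = 286.0.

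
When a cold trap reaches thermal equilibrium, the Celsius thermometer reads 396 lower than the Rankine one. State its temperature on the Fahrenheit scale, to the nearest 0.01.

Let x be the Rankine reading; then the Celsius reading is 5/9·x - 273.15.
(5/9·x - 273.15) - x = -396  ⇒  (-4/9)·x = -122.85  ⇒  x = 276.4125°R.
In Celsius: (276.4125 - 491.67) × 5/9 = -119.5875°C.
In Fahrenheit: -119.5875 × 1.8 + 32 = -183.26°F.

-183.26°F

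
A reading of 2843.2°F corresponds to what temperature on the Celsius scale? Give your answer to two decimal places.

In Celsius: (2843.2 - 32) × 5/9 = 1561.7778°C.

1561.78°C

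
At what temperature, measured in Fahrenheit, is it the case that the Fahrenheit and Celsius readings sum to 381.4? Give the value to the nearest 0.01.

Let F be the Fahrenheit reading. The Celsius reading is C = 5/9·F - 17.7778.
Require F + C = 381.4: (14/9)·F - 17.7778 = 381.4.
F = (381.4 + 17.7778) / (14/9) = 256.61.

256.61°F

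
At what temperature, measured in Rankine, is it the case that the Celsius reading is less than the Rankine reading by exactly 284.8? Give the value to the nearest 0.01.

26.21°R

Let R be the Rankine reading. The Celsius reading is C = 5/9·R - 273.15.
Require C - R = -284.8: (-4/9)·R - 273.15 = -284.8.
R = (-284.8 + 273.15) / (-4/9) = 26.21.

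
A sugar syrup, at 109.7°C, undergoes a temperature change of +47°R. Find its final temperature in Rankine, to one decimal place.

736.1°R

The 47°R change is an interval, so only the factor 5/9 applies: +47 × 5/9 = +26.1111°C.
Final Celsius temperature: 109.7000 + 26.1111 = 135.8111°C.
In Rankine: 135.8111 × 1.8 + 491.67 = 736.1°R.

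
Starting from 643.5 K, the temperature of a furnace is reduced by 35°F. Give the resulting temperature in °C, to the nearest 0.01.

Initial temperature in Celsius: 643.5 - 273.15 = 370.3500°C.
The 35°F change is an interval, so only the factor 5/9 applies: -35 × 5/9 = -19.4444°C.
Final Celsius temperature: 370.3500 - 19.4444 = 350.9056°C.

350.91°C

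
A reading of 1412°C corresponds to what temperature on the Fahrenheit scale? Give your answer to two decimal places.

In Fahrenheit: 1412.0000 × 1.8 + 32 = 2573.60°F.

2573.60°F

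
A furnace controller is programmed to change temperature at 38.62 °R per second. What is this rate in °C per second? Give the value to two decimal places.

Since only a temperature interval is involved, the additive offset between the scales drops out.
A change of 1°R is a change of 5/9°C, so 38.62 × 5/9 = 21.46.

21.46 °C/second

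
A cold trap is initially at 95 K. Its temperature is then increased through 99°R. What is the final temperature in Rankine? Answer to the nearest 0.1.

Initial temperature in Celsius: 95 - 273.15 = -178.1500°C.
The 99°R change is an interval, so only the factor 5/9 applies: +99 × 5/9 = +55.0000°C.
Final Celsius temperature: -178.1500 + 55.0000 = -123.1500°C.
In Rankine: -123.1500 × 1.8 + 491.67 = 270.0°R.

270.0°R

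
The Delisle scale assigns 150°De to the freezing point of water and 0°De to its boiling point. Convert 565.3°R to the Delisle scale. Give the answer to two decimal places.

88.64°De

First in Celsius: (565.3 - 491.67) × 5/9 = 40.9056°C.
Linearly onto the Delisle scale: 150 + (40.9056 / 100) × (0 - 150) = 88.64°De.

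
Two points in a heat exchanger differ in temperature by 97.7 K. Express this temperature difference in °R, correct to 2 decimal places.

For a temperature interval the offset drops out; only the factor 1.8 applies.
97.7 × 1.8 = 175.86.

175.86°R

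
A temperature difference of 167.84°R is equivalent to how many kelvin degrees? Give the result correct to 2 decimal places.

Only the scale ratio 5/9 matters for a change in temperature.
167.84 × 5/9 = 93.24.

93.24 K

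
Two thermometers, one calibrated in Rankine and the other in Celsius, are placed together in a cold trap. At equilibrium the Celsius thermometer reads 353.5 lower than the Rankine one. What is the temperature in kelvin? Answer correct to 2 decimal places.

100.44 K

Let x be the Rankine reading; then the Celsius reading is 5/9·x - 273.15.
(5/9·x - 273.15) - x = -353.5  ⇒  (-4/9)·x = -80.35  ⇒  x = 180.7875°R.
In Celsius: (180.7875 - 491.67) × 5/9 = -172.7125°C.
In kelvin: -172.7125 + 273.15 = 100.44 K.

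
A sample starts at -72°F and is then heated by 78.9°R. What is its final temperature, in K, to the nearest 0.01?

Initial temperature in Celsius: (-72 - 32) × 5/9 = -57.7778°C.
The 78.9°R change is an interval, so only the factor 5/9 applies: +78.9 × 5/9 = +43.8333°C.
Final Celsius temperature: -57.7778 + 43.8333 = -13.9444°C.
In kelvin: -13.9444 + 273.15 = 259.21 K.

259.21 K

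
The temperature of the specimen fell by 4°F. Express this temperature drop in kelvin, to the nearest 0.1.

For a temperature interval the offset drops out; only the factor 5/9 applies.
4 × 5/9 = 2.2.

2.2 K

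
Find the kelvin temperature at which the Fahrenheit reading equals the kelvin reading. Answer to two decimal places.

574.59 K

Let K be the kelvin reading. The Fahrenheit reading is F = 1.8·K - 459.67.
Set F = K: 1.8·K - 459.67 = K.
(0.8)·K = 459.67  ⇒  K = 574.59.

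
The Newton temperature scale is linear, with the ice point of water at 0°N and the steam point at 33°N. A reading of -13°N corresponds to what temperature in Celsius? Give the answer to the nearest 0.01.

Linear interpolation between the fixed points: C = (-13 - 0) × 100 / (33 - 0) = -39.3939°C.

-39.39°C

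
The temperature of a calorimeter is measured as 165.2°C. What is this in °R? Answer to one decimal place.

In Rankine: 165.2000 × 1.8 + 491.67 = 789.0°R.

789.0°R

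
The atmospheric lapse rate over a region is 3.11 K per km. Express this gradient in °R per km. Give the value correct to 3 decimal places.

5.598 °R/km

The quantity depends on a temperature interval, so only the ratio of degree sizes applies; the offset between the scales is irrelevant.
A change of 1 K is a change of 1.8°R, so 3.11 × 1.8 = 5.598.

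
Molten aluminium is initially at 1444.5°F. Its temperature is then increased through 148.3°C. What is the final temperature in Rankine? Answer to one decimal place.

Initial temperature in Celsius: (1444.5 - 32) × 5/9 = 784.7222°C.
Final Celsius temperature: 784.7222 + 148.3000 = 933.0222°C.
In Rankine: 933.0222 × 1.8 + 491.67 = 2171.1°R.

2171.1°R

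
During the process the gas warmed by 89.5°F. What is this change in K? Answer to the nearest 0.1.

49.7 K

Only the scale ratio 5/9 matters for a change in temperature.
89.5 × 5/9 = 49.7.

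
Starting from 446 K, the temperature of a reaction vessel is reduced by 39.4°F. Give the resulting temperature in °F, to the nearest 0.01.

303.73°F

Initial temperature in Celsius: 446 - 273.15 = 172.8500°C.
The 39.4°F change is an interval, so only the factor 5/9 applies: -39.4 × 5/9 = -21.8889°C.
Final Celsius temperature: 172.8500 - 21.8889 = 150.9611°C.
In Fahrenheit: 150.9611 × 1.8 + 32 = 303.73°F.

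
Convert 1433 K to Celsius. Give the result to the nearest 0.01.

In Celsius: 1433 - 273.15 = 1159.8500°C.

1159.85°C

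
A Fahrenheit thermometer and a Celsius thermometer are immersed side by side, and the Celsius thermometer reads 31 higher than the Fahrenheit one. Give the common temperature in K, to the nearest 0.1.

Let x be the Fahrenheit reading; then the Celsius reading is 5/9·x - 17.7778.
(5/9·x - 17.7778) - x = 31  ⇒  (-4/9)·x = 48.7778  ⇒  x = -109.7500°F.
In Celsius: (-109.75 - 32) × 5/9 = -78.7500°C.
In kelvin: -78.7500 + 273.15 = 194.4 K.

194.4 K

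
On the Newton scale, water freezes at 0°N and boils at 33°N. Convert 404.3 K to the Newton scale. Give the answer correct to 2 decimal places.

First in Celsius: 404.3 - 273.15 = 131.1500°C.
Linearly onto the Newton scale: 0 + (131.1500 / 100) × (33 - 0) = 43.28°N.

43.28°N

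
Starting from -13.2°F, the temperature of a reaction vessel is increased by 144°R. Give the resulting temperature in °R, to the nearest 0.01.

Initial temperature in Celsius: (-13.2 - 32) × 5/9 = -25.1111°C.
The 144°R change is an interval, so only the factor 5/9 applies: +144 × 5/9 = +80.0000°C.
Final Celsius temperature: -25.1111 + 80.0000 = 54.8889°C.
In Rankine: 54.8889 × 1.8 + 491.67 = 590.47°R.

590.47°R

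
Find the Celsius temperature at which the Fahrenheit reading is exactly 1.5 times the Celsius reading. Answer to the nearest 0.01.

-106.67°C

Let C be the Celsius reading. The Fahrenheit reading is F = 1.8·C + 32.
Require F = 1.5·C: 1.8·C + 32 = 1.5·C.
(0.3)·C = -32  ⇒  C = -106.67.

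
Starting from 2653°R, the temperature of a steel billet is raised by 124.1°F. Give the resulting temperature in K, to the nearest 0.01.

Initial temperature in Celsius: (2653 - 491.67) × 5/9 = 1200.7389°C.
The 124.1°F change is an interval, so only the factor 5/9 applies: +124.1 × 5/9 = +68.9444°C.
Final Celsius temperature: 1200.7389 + 68.9444 = 1269.6833°C.
In kelvin: 1269.6833 + 273.15 = 1542.83 K.

1542.83 K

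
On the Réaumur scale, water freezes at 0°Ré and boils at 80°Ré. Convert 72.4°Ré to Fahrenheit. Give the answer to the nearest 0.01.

Linear interpolation between the fixed points: C = (72.4 - 0) × 100 / (80 - 0) = 90.5000°C.
Then 90.5000 × 1.8 + 32 = 194.90°F.

194.90°F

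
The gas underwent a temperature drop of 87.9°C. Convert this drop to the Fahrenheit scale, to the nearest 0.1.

Only the scale ratio 1.8 matters for a change in temperature.
87.9 × 1.8 = 158.2.

158.2°F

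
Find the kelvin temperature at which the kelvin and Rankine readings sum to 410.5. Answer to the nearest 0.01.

Let K be the kelvin reading. The Rankine reading is R = 1.8·K.
Require K + R = 410.5: (2.8)·K = 410.5.
K = (410.5) / (2.8) = 146.61.

146.61 K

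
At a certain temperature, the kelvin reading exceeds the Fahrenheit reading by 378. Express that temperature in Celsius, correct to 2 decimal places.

-171.06°C

Let x be the kelvin reading; then the Fahrenheit reading is 1.8·x - 459.67.
(1.8·x - 459.67) - x = -378  ⇒  (0.8)·x = 81.67  ⇒  x = 102.0875 K.
In Celsius: 102.0875 - 273.15 = -171.06°C.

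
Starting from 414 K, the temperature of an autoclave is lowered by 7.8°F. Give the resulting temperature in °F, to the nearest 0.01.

Initial temperature in Celsius: 414 - 273.15 = 140.8500°C.
The 7.8°F change is an interval, so only the factor 5/9 applies: -7.8 × 5/9 = -4.3333°C.
Final Celsius temperature: 140.8500 - 4.3333 = 136.5167°C.
In Fahrenheit: 136.5167 × 1.8 + 32 = 277.73°F.

277.73°F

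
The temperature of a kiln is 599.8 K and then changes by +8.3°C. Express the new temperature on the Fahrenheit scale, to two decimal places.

Initial temperature in Celsius: 599.8 - 273.15 = 326.6500°C.
Final Celsius temperature: 326.6500 + 8.3000 = 334.9500°C.
In Fahrenheit: 334.9500 × 1.8 + 32 = 634.91°F.

634.91°F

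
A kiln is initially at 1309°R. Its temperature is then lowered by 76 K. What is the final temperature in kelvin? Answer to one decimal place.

651.2 K

Initial temperature in Celsius: (1309 - 491.67) × 5/9 = 454.0722°C.
The 76 K change is an interval; Kelvin and Celsius degrees are the same size, so ΔC = -76°C.
Final Celsius temperature: 454.0722 - 76.0000 = 378.0722°C.
In kelvin: 378.0722 + 273.15 = 651.2 K.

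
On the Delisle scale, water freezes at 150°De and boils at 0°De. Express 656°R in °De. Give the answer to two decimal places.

13.06°De

First in Celsius: (656 - 491.67) × 5/9 = 91.2944°C.
Linearly onto the Delisle scale: 150 + (91.2944 / 100) × (0 - 150) = 13.06°De.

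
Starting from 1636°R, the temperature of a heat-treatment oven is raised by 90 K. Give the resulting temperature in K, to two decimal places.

998.89 K

Initial temperature in Celsius: (1636 - 491.67) × 5/9 = 635.7389°C.
The 90 K change is an interval; Kelvin and Celsius degrees are the same size, so ΔC = +90°C.
Final Celsius temperature: 635.7389 + 90.0000 = 725.7389°C.
In kelvin: 725.7389 + 273.15 = 998.89 K.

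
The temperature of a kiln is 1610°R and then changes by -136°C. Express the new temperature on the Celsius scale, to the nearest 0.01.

Initial temperature in Celsius: (1610 - 491.67) × 5/9 = 621.2944°C.
Final Celsius temperature: 621.2944 - 136.0000 = 485.2944°C.

485.29°C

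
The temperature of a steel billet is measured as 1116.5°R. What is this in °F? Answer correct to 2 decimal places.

In Celsius: (1116.5 - 491.67) × 5/9 = 347.1278°C.
In Fahrenheit: 347.1278 × 1.8 + 32 = 656.83°F.

656.83°F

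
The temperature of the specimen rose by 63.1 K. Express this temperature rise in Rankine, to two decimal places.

113.58°R

An interval of 1 K corresponds to 1.8°R.
63.1 × 1.8 = 113.58.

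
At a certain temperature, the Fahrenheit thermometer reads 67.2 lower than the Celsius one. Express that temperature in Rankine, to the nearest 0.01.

Let x be the Celsius reading; then the Fahrenheit reading is 1.8·x + 32.
(1.8·x + 32) - x = -67.2  ⇒  (0.8)·x = -99.2  ⇒  x = -124.0000°C.
In Rankine: -124.0000 × 1.8 + 491.67 = 268.47°R.

268.47°R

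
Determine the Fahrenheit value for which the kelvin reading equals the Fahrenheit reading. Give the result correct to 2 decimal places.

Let F be the Fahrenheit reading. The kelvin reading is K = 5/9·F + 255.372.
Set K = F: 5/9·F + 255.372 = F.
(-4/9)·F = -255.372  ⇒  F = 574.59.

574.59°F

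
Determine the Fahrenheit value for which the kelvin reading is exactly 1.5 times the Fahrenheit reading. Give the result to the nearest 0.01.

Let F be the Fahrenheit reading. The kelvin reading is K = 5/9·F + 255.372.
Require K = 1.5·F: 5/9·F + 255.372 = 1.5·F.
(-17/18)·F = -255.372  ⇒  F = 270.39.

270.39°F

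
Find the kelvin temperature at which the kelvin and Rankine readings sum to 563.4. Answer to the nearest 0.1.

201.2 K

Let K be the kelvin reading. The Rankine reading is R = 1.8·K.
Require K + R = 563.4: (2.8)·K = 563.4.
K = (563.4) / (2.8) = 201.2.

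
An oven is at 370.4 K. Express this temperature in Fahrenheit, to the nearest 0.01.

In Celsius: 370.4 - 273.15 = 97.2500°C.
In Fahrenheit: 97.2500 × 1.8 + 32 = 207.05°F.

207.05°F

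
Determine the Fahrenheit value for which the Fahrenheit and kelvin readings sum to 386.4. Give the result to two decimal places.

Let F be the Fahrenheit reading. The kelvin reading is K = 5/9·F + 255.372.
Require F + K = 386.4: (14/9)·F + 255.372 = 386.4.
F = (386.4 - 255.372) / (14/9) = 84.23.

84.23°F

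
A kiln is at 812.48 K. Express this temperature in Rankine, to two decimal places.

In Celsius: 812.48 - 273.15 = 539.3300°C.
In Rankine: 539.3300 × 1.8 + 491.67 = 1462.46°R.

1462.46°R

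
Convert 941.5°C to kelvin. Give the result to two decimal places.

In kelvin: 941.5000 + 273.15 = 1214.65 K.

1214.65 K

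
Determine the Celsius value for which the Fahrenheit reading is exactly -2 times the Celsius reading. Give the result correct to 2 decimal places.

Let C be the Celsius reading. The Fahrenheit reading is F = 1.8·C + 32.
Require F = -2·C: 1.8·C + 32 = -2·C.
(3.8)·C = -32  ⇒  C = -8.42.

-8.42°C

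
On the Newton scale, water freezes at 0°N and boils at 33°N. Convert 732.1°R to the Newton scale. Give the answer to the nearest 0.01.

First in Celsius: (732.1 - 491.67) × 5/9 = 133.5722°C.
Linearly onto the Newton scale: 0 + (133.5722 / 100) × (33 - 0) = 44.08°N.

44.08°N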